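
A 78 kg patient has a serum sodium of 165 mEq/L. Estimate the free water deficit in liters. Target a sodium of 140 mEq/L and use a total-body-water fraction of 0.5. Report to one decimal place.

7.0 L

TBW = 0.5 · 78 = 39 L
Free water deficit = TBW · (Na/140 − 1)
= 39 · (165/140 − 1)
= 39 · 0.1786
= 6.97 L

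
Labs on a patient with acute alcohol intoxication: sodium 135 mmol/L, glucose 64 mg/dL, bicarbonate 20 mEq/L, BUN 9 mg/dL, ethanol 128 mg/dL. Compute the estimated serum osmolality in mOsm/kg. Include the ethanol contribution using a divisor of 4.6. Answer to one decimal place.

304.6 mOsm/kg

Calculated osmolality = 2·Na + glucose/18 + BUN/2.8 + ethanol/4.6
= 2·135 + 64/18 + 9/2.8 + 128/4.6
= 270 + 3.56 + 3.21 + 27.83
= 304.6 mOsm/kg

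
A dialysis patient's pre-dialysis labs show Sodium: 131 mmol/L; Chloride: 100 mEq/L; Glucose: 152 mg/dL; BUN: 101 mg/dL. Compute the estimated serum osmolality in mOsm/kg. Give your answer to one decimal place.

Calculated osmolality = 2·Na + glucose/18 + BUN/2.8
= 2·131 + 152/18 + 101/2.8
= 262 + 8.44 + 36.07
= 306.51 mOsm/kg

306.5 mOsm/kg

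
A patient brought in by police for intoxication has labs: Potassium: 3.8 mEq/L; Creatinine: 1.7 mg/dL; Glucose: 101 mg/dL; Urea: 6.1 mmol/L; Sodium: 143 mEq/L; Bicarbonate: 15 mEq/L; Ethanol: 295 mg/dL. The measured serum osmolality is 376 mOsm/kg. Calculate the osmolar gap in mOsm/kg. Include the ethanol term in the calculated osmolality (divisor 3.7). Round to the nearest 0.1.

Calculated osmolality = 2·Na + glucose/18 + urea + ethanol/3.7
= 2·143 + 101/18 + 6.1 + 295/3.7
= 286 + 5.61 + 6.10 + 79.73
= 377.44 mOsm/kg ≈ 377.4 mOsm/kg
Osmolar gap = measured − calculated = 376 − 377.4 = -1.4 mOsm/kg

-1.4 mOsm/kg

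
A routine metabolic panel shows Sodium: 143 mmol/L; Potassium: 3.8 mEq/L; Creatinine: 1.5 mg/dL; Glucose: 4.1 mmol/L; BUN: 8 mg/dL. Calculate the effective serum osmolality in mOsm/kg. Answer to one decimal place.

Effective osmolality excludes urea (freely permeant across cell membranes):
2·Na + glucose
= 2·143 + 4.1
= 286 + 4.1
= 290.1 mOsm/kg

290.1 mOsm/kg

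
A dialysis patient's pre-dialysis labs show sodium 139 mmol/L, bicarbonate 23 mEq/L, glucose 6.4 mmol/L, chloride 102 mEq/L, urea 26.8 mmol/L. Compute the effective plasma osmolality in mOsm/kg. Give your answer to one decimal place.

Effective osmolality excludes urea (freely permeant across cell membranes):
2·Na + glucose
= 2·139 + 6.4
= 278 + 6.4
= 284.4 mOsm/kg

284.4 mOsm/kg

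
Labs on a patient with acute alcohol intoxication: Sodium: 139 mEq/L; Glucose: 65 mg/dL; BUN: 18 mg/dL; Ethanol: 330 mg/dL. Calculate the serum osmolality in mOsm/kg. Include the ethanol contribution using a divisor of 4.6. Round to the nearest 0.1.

Calculated osmolality = 2·Na + glucose/18 + BUN/2.8 + ethanol/4.6
= 2·139 + 65/18 + 18/2.8 + 330/4.6
= 278 + 3.61 + 6.43 + 71.74
= 359.78 mOsm/kg

359.8 mOsm/kg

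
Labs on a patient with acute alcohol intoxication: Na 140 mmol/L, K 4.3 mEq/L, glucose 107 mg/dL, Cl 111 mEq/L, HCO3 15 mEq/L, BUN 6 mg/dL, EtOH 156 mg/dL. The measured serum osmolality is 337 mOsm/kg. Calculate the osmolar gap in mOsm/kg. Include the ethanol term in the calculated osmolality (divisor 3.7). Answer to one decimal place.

6.8 mOsm/kg

Calculated osmolality = 2·Na + glucose/18 + BUN/2.8 + ethanol/3.7
= 2·140 + 107/18 + 6/2.8 + 156/3.7
= 280 + 5.94 + 2.14 + 42.16
= 330.24 mOsm/kg ≈ 330.2 mOsm/kg
Osmolar gap = measured − calculated = 337 − 330.2 = 6.8 mOsm/kg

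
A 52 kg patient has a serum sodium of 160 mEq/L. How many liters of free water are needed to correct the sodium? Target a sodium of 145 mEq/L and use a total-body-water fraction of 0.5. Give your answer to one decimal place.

2.7 L

TBW = 0.5 · 52 = 26 L
Free water deficit = TBW · (Na/145 − 1)
= 26 · (160/145 − 1)
= 26 · 0.1034
= 2.69 L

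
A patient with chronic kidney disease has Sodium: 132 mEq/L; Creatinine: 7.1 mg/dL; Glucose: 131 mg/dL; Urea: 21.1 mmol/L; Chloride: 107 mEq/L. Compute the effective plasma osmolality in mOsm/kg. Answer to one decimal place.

Effective osmolality excludes urea (freely permeant across cell membranes):
2·Na + glucose/18
= 2·132 + 131/18
= 264 + 7.28
= 271.28 mOsm/kg

271.3 mOsm/kg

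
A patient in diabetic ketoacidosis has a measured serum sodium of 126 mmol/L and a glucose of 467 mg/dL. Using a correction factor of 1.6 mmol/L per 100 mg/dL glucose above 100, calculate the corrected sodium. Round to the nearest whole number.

Corrected Na = measured Na + 1.6 · (glucose − 100)/100
= 126 + 1.6 · (467 − 100)/100
= 126 + 5.9
= 131.9 mmol/L

132 mmol/L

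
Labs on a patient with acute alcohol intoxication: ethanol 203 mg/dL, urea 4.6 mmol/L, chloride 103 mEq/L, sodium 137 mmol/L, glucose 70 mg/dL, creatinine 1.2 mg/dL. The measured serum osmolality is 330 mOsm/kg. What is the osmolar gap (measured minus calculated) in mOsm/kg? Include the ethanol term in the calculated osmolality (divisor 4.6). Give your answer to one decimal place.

3.4 mOsm/kg

Calculated osmolality = 2·Na + glucose/18 + urea + ethanol/4.6
= 2·137 + 70/18 + 4.6 + 203/4.6
= 274 + 3.89 + 4.60 + 44.13
= 326.62 mOsm/kg ≈ 326.6 mOsm/kg
Osmolar gap = measured − calculated = 330 − 326.6 = 3.4 mOsm/kg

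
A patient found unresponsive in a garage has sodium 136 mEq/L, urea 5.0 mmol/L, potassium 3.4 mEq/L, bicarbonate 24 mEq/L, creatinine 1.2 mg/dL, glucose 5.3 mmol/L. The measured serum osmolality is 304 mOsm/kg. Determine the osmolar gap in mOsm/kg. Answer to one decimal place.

21.7 mOsm/kg

Calculated osmolality = 2·Na + glucose + urea
= 2·136 + 5.3 + 5
= 272 + 5.30 + 5
= 282.3 mOsm/kg ≈ 282.3 mOsm/kg
Osmolar gap = measured − calculated = 304 − 282.3 = 21.7 mOsm/kg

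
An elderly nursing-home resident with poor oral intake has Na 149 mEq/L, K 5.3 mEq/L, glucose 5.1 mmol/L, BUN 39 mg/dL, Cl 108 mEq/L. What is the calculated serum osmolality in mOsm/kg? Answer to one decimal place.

Calculated osmolality = 2·Na + glucose + BUN/2.8
= 2·149 + 5.1 + 39/2.8
= 298 + 5.10 + 13.93
= 317.03 mOsm/kg

317.0 mOsm/kg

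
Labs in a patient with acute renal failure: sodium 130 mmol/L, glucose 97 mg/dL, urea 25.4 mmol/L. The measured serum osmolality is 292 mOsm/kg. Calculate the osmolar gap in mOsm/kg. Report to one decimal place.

1.2 mOsm/kg

Calculated osmolality = 2·Na + glucose/18 + urea
= 2·130 + 97/18 + 25.4
= 260 + 5.39 + 25.40
= 290.79 mOsm/kg ≈ 290.8 mOsm/kg
Osmolar gap = measured − calculated = 292 − 290.8 = 1.2 mOsm/kg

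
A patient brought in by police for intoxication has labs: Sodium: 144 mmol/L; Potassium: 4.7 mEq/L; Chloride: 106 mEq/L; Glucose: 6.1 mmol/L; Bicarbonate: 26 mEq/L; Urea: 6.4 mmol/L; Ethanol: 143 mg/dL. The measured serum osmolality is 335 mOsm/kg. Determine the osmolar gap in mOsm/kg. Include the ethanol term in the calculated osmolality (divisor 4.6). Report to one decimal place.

3.4 mOsm/kg

Calculated osmolality = 2·Na + glucose + urea + ethanol/4.6
= 2·144 + 6.1 + 6.4 + 143/4.6
= 288 + 6.10 + 6.40 + 31.09
= 331.59 mOsm/kg ≈ 331.6 mOsm/kg
Osmolar gap = measured − calculated = 335 − 331.6 = 3.4 mOsm/kg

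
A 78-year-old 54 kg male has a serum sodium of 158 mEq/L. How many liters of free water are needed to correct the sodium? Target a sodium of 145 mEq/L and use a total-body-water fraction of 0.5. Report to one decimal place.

TBW = 0.5 · 54 = 27 L
Free water deficit = TBW · (Na/145 − 1)
= 27 · (158/145 − 1)
= 27 · 0.0897
= 2.42 L

2.4 L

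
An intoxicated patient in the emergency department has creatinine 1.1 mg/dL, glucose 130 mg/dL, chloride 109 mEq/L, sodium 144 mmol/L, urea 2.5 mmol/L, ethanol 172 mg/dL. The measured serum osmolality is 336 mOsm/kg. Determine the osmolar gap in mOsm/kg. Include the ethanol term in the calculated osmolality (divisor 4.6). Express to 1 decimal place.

0.9 mOsm/kg

Calculated osmolality = 2·Na + glucose/18 + urea + ethanol/4.6
= 2·144 + 130/18 + 2.5 + 172/4.6
= 288 + 7.22 + 2.50 + 37.39
= 335.11 mOsm/kg ≈ 335.1 mOsm/kg
Osmolar gap = measured − calculated = 336 − 335.1 = 0.9 mOsm/kg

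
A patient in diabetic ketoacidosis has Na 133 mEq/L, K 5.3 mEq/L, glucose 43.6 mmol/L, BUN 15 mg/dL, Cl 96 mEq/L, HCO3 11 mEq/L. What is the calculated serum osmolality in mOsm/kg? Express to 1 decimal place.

Calculated osmolality = 2·Na + glucose + BUN/2.8
= 2·133 + 43.6 + 15/2.8
= 266 + 43.60 + 5.36
= 314.96 mOsm/kg

315.0 mOsm/kg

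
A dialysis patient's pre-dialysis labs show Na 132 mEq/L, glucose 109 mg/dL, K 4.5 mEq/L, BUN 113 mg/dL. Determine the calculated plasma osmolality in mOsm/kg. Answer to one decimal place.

Calculated osmolality = 2·Na + glucose/18 + BUN/2.8
= 2·132 + 109/18 + 113/2.8
= 264 + 6.06 + 40.36
= 310.42 mOsm/kg

310.4 mOsm/kg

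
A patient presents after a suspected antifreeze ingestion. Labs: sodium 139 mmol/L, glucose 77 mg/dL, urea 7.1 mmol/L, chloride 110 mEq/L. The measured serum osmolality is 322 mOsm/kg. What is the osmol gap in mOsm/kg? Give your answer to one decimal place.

Calculated osmolality = 2·Na + glucose/18 + urea
= 2·139 + 77/18 + 7.1
= 278 + 4.28 + 7.10
= 289.38 mOsm/kg ≈ 289.4 mOsm/kg
Osmolar gap = measured − calculated = 322 − 289.4 = 32.6 mOsm/kg

32.6 mOsm/kg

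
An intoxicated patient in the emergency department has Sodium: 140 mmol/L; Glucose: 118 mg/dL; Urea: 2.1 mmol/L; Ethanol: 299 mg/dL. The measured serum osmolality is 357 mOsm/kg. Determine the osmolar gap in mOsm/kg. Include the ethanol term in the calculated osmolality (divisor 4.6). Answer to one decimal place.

Calculated osmolality = 2·Na + glucose/18 + urea + ethanol/4.6
= 2·140 + 118/18 + 2.1 + 299/4.6
= 280 + 6.56 + 2.10 + 65
= 353.66 mOsm/kg ≈ 353.7 mOsm/kg
Osmolar gap = measured − calculated = 357 − 353.7 = 3.3 mOsm/kg

3.3 mOsm/kg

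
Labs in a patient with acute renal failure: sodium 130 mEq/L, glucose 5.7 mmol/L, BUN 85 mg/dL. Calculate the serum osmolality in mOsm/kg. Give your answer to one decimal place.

296.1 mOsm/kg

Calculated osmolality = 2·Na + glucose + BUN/2.8
= 2·130 + 5.7 + 85/2.8
= 260 + 5.70 + 30.36
= 296.06 mOsm/kg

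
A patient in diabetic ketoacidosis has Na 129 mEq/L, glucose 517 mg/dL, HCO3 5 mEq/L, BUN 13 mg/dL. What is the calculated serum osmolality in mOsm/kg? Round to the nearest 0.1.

291.4 mOsm/kg

Calculated osmolality = 2·Na + glucose/18 + BUN/2.8
= 2·129 + 517/18 + 13/2.8
= 258 + 28.72 + 4.64
= 291.36 mOsm/kg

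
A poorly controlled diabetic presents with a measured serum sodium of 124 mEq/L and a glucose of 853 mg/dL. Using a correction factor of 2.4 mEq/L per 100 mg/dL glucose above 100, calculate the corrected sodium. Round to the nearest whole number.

Corrected Na = measured Na + 2.4 · (glucose − 100)/100
= 124 + 2.4 · (853 − 100)/100
= 124 + 18.1
= 142.1 mEq/L

142 mEq/L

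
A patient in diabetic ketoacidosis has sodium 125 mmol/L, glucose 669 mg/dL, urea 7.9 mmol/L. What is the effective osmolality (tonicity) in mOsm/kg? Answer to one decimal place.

Effective osmolality excludes urea (freely permeant across cell membranes):
2·Na + glucose/18
= 2·125 + 669/18
= 250 + 37.17
= 287.17 mOsm/kg

287.2 mOsm/kg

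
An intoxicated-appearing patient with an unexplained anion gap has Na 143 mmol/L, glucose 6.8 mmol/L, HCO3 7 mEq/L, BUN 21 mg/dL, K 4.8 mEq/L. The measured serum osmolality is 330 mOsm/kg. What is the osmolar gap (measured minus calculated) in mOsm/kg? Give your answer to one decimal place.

29.7 mOsm/kg

Calculated osmolality = 2·Na + glucose + BUN/2.8
= 2·143 + 6.8 + 21/2.8
= 286 + 6.80 + 7.50
= 300.3 mOsm/kg ≈ 300.3 mOsm/kg
Osmolar gap = measured − calculated = 330 − 300.3 = 29.7 mOsm/kg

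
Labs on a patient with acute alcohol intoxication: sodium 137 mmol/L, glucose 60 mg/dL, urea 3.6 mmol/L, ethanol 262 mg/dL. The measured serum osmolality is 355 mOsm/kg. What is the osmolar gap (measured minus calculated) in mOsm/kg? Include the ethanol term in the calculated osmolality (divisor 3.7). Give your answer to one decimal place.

Calculated osmolality = 2·Na + glucose/18 + urea + ethanol/3.7
= 2·137 + 60/18 + 3.6 + 262/3.7
= 274 + 3.33 + 3.60 + 70.81
= 351.74 mOsm/kg ≈ 351.7 mOsm/kg
Osmolar gap = measured − calculated = 355 − 351.7 = 3.3 mOsm/kg

3.3 mOsm/kg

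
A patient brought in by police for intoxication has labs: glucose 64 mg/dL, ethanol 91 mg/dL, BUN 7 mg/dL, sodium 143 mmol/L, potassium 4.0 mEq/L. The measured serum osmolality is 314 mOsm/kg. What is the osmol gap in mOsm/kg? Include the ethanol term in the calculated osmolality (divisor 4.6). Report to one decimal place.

2.2 mOsm/kg

Calculated osmolality = 2·Na + glucose/18 + BUN/2.8 + ethanol/4.6
= 2·143 + 64/18 + 7/2.8 + 91/4.6
= 286 + 3.56 + 2.50 + 19.78
= 311.84 mOsm/kg ≈ 311.8 mOsm/kg
Osmolar gap = measured − calculated = 314 − 311.8 = 2.2 mOsm/kg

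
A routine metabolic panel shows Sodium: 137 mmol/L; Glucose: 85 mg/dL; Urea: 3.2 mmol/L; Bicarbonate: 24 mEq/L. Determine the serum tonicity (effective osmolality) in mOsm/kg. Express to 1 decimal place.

Effective osmolality excludes urea (freely permeant across cell membranes):
2·Na + glucose/18
= 2·137 + 85/18
= 274 + 4.72
= 278.72 mOsm/kg

278.7 mOsm/kg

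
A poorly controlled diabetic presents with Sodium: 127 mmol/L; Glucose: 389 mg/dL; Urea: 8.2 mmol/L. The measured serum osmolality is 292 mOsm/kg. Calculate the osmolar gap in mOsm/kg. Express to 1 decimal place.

Calculated osmolality = 2·Na + glucose/18 + urea
= 2·127 + 389/18 + 8.2
= 254 + 21.61 + 8.20
= 283.81 mOsm/kg ≈ 283.8 mOsm/kg
Osmolar gap = measured − calculated = 292 − 283.8 = 8.2 mOsm/kg

8.2 mOsm/kg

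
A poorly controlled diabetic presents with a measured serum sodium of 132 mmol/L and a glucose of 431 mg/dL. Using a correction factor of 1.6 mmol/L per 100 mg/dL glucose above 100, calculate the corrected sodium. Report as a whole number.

Corrected Na = measured Na + 1.6 · (glucose − 100)/100
= 132 + 1.6 · (431 − 100)/100
= 132 + 5.3
= 137.3 mmol/L

137 mmol/L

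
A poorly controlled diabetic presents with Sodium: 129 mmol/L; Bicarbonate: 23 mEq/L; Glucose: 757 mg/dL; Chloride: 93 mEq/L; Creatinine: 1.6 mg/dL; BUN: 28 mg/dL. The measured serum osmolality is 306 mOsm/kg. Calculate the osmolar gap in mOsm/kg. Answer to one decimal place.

-4.1 mOsm/kg

Calculated osmolality = 2·Na + glucose/18 + BUN/2.8
= 2·129 + 757/18 + 28/2.8
= 258 + 42.06 + 10
= 310.06 mOsm/kg ≈ 310.1 mOsm/kg
Osmolar gap = measured − calculated = 306 − 310.1 = -4.1 mOsm/kg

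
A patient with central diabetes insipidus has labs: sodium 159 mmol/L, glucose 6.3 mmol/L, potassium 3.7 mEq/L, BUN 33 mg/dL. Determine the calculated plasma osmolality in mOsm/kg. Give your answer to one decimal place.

336.1 mOsm/kg

Calculated osmolality = 2·Na + glucose + BUN/2.8
= 2·159 + 6.3 + 33/2.8
= 318 + 6.30 + 11.79
= 336.09 mOsm/kg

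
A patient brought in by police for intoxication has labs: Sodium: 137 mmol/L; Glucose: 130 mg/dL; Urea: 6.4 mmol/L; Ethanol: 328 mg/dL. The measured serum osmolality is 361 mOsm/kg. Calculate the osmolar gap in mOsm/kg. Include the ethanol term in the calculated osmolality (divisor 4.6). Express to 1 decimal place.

Calculated osmolality = 2·Na + glucose/18 + urea + ethanol/4.6
= 2·137 + 130/18 + 6.4 + 328/4.6
= 274 + 7.22 + 6.40 + 71.30
= 358.92 mOsm/kg ≈ 358.9 mOsm/kg
Osmolar gap = measured − calculated = 361 − 358.9 = 2.1 mOsm/kg

2.1 mOsm/kg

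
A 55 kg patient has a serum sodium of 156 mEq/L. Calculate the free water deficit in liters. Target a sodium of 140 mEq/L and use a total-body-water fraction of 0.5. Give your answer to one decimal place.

3.1 L

TBW = 0.5 · 55 = 27.5 L
Free water deficit = TBW · (Na/140 − 1)
= 27.5 · (156/140 − 1)
= 27.5 · 0.1143
= 3.14 L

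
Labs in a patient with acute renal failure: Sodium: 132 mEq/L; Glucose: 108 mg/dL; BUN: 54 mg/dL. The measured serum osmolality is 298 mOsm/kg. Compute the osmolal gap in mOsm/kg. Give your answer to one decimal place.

Calculated osmolality = 2·Na + glucose/18 + BUN/2.8
= 2·132 + 108/18 + 54/2.8
= 264 + 6 + 19.29
= 289.29 mOsm/kg ≈ 289.3 mOsm/kg
Osmolar gap = measured − calculated = 298 − 289.3 = 8.7 mOsm/kg

8.7 mOsm/kg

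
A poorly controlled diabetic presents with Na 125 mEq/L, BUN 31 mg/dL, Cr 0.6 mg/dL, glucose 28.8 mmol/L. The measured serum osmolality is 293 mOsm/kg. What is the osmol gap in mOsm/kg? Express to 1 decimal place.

3.1 mOsm/kg

Calculated osmolality = 2·Na + glucose + BUN/2.8
= 2·125 + 28.8 + 31/2.8
= 250 + 28.80 + 11.07
= 289.87 mOsm/kg ≈ 289.9 mOsm/kg
Osmolar gap = measured − calculated = 293 − 289.9 = 3.1 mOsm/kg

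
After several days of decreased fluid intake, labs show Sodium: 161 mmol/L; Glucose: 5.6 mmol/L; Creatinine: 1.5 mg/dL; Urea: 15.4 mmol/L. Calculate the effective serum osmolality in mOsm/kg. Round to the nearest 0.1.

327.6 mOsm/kg

Effective osmolality excludes urea (freely permeant across cell membranes):
2·Na + glucose
= 2·161 + 5.6
= 322 + 5.6
= 327.6 mOsm/kg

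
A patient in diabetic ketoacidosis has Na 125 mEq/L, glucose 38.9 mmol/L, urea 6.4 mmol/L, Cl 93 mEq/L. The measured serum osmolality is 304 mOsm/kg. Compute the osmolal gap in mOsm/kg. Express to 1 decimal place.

Calculated osmolality = 2·Na + glucose + urea
= 2·125 + 38.9 + 6.4
= 250 + 38.90 + 6.40
= 295.3 mOsm/kg ≈ 295.3 mOsm/kg
Osmolar gap = measured − calculated = 304 − 295.3 = 8.7 mOsm/kg

8.7 mOsm/kg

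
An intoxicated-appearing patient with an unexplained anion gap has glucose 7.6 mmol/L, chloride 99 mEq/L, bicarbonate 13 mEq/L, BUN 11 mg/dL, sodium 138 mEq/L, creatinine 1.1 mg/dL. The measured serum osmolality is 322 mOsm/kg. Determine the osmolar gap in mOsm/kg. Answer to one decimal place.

Calculated osmolality = 2·Na + glucose + BUN/2.8
= 2·138 + 7.6 + 11/2.8
= 276 + 7.60 + 3.93
= 287.53 mOsm/kg ≈ 287.5 mOsm/kg
Osmolar gap = measured − calculated = 322 − 287.5 = 34.5 mOsm/kg

34.5 mOsm/kg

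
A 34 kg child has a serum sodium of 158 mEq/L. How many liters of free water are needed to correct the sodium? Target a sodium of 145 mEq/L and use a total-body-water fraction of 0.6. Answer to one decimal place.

1.8 L

TBW = 0.6 · 34 = 20.4 L
Free water deficit = TBW · (Na/145 − 1)
= 20.4 · (158/145 − 1)
= 20.4 · 0.0897
= 1.83 L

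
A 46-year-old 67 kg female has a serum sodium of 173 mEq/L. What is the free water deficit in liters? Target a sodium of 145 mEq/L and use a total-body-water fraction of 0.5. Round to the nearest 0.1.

TBW = 0.5 · 67 = 33.5 L
Free water deficit = TBW · (Na/145 − 1)
= 33.5 · (173/145 − 1)
= 33.5 · 0.1931
= 6.47 L

6.5 L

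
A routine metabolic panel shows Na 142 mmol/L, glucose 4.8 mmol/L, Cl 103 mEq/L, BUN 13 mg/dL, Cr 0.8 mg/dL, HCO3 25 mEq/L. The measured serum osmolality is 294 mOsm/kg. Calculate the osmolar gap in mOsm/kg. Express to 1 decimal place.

Calculated osmolality = 2·Na + glucose + BUN/2.8
= 2·142 + 4.8 + 13/2.8
= 284 + 4.80 + 4.64
= 293.44 mOsm/kg ≈ 293.4 mOsm/kg
Osmolar gap = measured − calculated = 294 − 293.4 = 0.6 mOsm/kg

0.6 mOsm/kg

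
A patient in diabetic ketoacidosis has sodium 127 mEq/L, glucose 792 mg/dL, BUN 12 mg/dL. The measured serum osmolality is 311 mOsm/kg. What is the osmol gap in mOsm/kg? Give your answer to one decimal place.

8.7 mOsm/kg

Calculated osmolality = 2·Na + glucose/18 + BUN/2.8
= 2·127 + 792/18 + 12/2.8
= 254 + 44 + 4.29
= 302.29 mOsm/kg ≈ 302.3 mOsm/kg
Osmolar gap = measured − calculated = 311 − 302.3 = 8.7 mOsm/kg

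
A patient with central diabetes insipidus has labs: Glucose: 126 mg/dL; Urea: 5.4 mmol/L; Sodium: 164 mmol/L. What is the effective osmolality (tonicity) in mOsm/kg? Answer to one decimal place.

Effective osmolality excludes urea (freely permeant across cell membranes):
2·Na + glucose/18
= 2·164 + 126/18
= 328 + 7
= 335 mOsm/kg

335.0 mOsm/kg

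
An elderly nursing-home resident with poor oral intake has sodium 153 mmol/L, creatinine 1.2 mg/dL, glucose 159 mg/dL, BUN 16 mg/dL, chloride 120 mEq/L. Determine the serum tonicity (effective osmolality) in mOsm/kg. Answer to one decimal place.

Effective osmolality excludes urea (freely permeant across cell membranes):
2·Na + glucose/18
= 2·153 + 159/18
= 306 + 8.83
= 314.83 mOsm/kg

314.8 mOsm/kg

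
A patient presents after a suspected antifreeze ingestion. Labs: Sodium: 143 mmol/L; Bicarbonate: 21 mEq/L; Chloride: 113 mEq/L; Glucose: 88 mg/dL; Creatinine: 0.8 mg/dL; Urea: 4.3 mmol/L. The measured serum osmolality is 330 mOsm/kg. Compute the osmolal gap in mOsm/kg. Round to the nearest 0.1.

Calculated osmolality = 2·Na + glucose/18 + urea
= 2·143 + 88/18 + 4.3
= 286 + 4.89 + 4.30
= 295.19 mOsm/kg ≈ 295.2 mOsm/kg
Osmolar gap = measured − calculated = 330 − 295.2 = 34.8 mOsm/kg

34.8 mOsm/kg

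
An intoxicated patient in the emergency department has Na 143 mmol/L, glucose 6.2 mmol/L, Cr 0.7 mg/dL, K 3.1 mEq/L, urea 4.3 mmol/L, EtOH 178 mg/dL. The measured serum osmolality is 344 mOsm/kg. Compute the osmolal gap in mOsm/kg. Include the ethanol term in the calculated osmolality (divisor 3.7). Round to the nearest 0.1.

Calculated osmolality = 2·Na + glucose + urea + ethanol/3.7
= 2·143 + 6.2 + 4.3 + 178/3.7
= 286 + 6.20 + 4.30 + 48.11
= 344.61 mOsm/kg ≈ 344.6 mOsm/kg
Osmolar gap = measured − calculated = 344 − 344.6 = -0.6 mOsm/kg

-0.6 mOsm/kg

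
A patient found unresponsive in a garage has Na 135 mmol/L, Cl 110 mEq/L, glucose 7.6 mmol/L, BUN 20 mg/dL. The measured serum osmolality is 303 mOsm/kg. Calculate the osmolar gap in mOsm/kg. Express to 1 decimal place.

18.3 mOsm/kg

Calculated osmolality = 2·Na + glucose + BUN/2.8
= 2·135 + 7.6 + 20/2.8
= 270 + 7.60 + 7.14
= 284.74 mOsm/kg ≈ 284.7 mOsm/kg
Osmolar gap = measured − calculated = 303 − 284.7 = 18.3 mOsm/kg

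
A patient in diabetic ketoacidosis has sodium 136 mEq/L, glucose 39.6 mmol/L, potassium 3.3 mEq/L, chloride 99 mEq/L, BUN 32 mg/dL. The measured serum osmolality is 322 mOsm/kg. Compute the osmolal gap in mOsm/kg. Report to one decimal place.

-1.0 mOsm/kg

Calculated osmolality = 2·Na + glucose + BUN/2.8
= 2·136 + 39.6 + 32/2.8
= 272 + 39.60 + 11.43
= 323.03 mOsm/kg ≈ 323.0 mOsm/kg
Osmolar gap = measured − calculated = 322 − 323.0 = -1.0 mOsm/kg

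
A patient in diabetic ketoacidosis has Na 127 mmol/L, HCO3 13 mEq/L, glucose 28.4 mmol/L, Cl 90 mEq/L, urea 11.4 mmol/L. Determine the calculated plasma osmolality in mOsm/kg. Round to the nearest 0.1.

Calculated osmolality = 2·Na + glucose + urea
= 2·127 + 28.4 + 11.4
= 254 + 28.40 + 11.40
= 293.8 mOsm/kg

293.8 mOsm/kg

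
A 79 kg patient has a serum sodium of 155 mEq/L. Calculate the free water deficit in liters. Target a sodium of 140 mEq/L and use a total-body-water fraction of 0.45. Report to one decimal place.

3.8 L

TBW = 0.45 · 79 = 35.55 L
Free water deficit = TBW · (Na/140 − 1)
= 35.55 · (155/140 − 1)
= 35.55 · 0.1071
= 3.81 L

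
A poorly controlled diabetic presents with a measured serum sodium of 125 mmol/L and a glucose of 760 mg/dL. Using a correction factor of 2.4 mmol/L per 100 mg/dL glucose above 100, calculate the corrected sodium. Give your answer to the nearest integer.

Corrected Na = measured Na + 2.4 · (glucose − 100)/100
= 125 + 2.4 · (760 − 100)/100
= 125 + 15.8
= 140.8 mmol/L

141 mmol/L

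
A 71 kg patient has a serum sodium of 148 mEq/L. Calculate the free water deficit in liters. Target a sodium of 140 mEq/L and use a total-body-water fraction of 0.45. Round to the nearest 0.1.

1.8 L

TBW = 0.45 · 71 = 31.95 L
Free water deficit = TBW · (Na/140 − 1)
= 31.95 · (148/140 − 1)
= 31.95 · 0.0571
= 1.82 L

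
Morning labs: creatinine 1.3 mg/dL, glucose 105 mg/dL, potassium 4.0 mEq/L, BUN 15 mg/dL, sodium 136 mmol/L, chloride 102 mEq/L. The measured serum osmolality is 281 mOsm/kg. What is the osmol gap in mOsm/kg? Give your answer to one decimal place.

Calculated osmolality = 2·Na + glucose/18 + BUN/2.8
= 2·136 + 105/18 + 15/2.8
= 272 + 5.83 + 5.36
= 283.19 mOsm/kg ≈ 283.2 mOsm/kg
Osmolar gap = measured − calculated = 281 − 283.2 = -2.2 mOsm/kg

-2.2 mOsm/kg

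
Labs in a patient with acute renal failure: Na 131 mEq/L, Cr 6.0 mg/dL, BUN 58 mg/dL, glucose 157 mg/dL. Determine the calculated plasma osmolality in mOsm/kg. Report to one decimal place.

291.4 mOsm/kg

Calculated osmolality = 2·Na + glucose/18 + BUN/2.8
= 2·131 + 157/18 + 58/2.8
= 262 + 8.72 + 20.71
= 291.43 mOsm/kg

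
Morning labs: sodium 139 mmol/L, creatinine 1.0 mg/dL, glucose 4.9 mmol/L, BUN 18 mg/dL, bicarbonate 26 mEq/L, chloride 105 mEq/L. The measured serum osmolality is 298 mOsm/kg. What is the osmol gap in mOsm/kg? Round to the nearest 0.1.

8.7 mOsm/kg

Calculated osmolality = 2·Na + glucose + BUN/2.8
= 2·139 + 4.9 + 18/2.8
= 278 + 4.90 + 6.43
= 289.33 mOsm/kg ≈ 289.3 mOsm/kg
Osmolar gap = measured − calculated = 298 − 289.3 = 8.7 mOsm/kg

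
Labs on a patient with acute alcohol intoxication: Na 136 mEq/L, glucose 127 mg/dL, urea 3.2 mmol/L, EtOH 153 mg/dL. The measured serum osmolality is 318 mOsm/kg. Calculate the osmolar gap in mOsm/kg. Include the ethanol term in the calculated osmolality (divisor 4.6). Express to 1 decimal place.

2.5 mOsm/kg

Calculated osmolality = 2·Na + glucose/18 + urea + ethanol/4.6
= 2·136 + 127/18 + 3.2 + 153/4.6
= 272 + 7.06 + 3.20 + 33.26
= 315.52 mOsm/kg ≈ 315.5 mOsm/kg
Osmolar gap = measured − calculated = 318 − 315.5 = 2.5 mOsm/kg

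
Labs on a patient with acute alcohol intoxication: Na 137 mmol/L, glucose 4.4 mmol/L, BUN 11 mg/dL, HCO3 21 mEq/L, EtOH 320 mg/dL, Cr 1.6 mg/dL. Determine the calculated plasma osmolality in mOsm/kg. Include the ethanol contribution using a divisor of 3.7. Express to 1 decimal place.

368.8 mOsm/kg

Calculated osmolality = 2·Na + glucose + BUN/2.8 + ethanol/3.7
= 2·137 + 4.4 + 11/2.8 + 320/3.7
= 274 + 4.40 + 3.93 + 86.49
= 368.82 mOsm/kg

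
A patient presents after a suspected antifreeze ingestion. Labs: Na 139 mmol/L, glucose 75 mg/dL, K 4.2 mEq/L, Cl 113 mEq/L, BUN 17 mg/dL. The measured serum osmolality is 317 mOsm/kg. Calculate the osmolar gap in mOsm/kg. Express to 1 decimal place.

Calculated osmolality = 2·Na + glucose/18 + BUN/2.8
= 2·139 + 75/18 + 17/2.8
= 278 + 4.17 + 6.07
= 288.24 mOsm/kg ≈ 288.2 mOsm/kg
Osmolar gap = measured − calculated = 317 − 288.2 = 28.8 mOsm/kg

28.8 mOsm/kg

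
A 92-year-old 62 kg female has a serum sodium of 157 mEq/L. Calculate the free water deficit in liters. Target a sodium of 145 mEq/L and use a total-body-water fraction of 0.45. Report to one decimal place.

2.3 L

TBW = 0.45 · 62 = 27.9 L
Free water deficit = TBW · (Na/145 − 1)
= 27.9 · (157/145 − 1)
= 27.9 · 0.0828
= 2.31 L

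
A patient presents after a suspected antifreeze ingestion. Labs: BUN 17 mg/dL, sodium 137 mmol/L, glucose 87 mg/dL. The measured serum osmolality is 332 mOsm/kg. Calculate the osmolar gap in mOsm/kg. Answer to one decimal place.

47.1 mOsm/kg

Calculated osmolality = 2·Na + glucose/18 + BUN/2.8
= 2·137 + 87/18 + 17/2.8
= 274 + 4.83 + 6.07
= 284.9 mOsm/kg ≈ 284.9 mOsm/kg
Osmolar gap = measured − calculated = 332 − 284.9 = 47.1 mOsm/kg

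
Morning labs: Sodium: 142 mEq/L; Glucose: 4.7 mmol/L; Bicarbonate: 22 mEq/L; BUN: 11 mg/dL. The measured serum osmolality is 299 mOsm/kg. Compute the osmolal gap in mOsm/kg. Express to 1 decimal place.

6.4 mOsm/kg

Calculated osmolality = 2·Na + glucose + BUN/2.8
= 2·142 + 4.7 + 11/2.8
= 284 + 4.70 + 3.93
= 292.63 mOsm/kg ≈ 292.6 mOsm/kg
Osmolar gap = measured − calculated = 299 − 292.6 = 6.4 mOsm/kg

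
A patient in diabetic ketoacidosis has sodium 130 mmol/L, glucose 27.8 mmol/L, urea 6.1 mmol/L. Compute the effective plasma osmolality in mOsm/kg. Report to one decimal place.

287.8 mOsm/kg

Effective osmolality excludes urea (freely permeant across cell membranes):
2·Na + glucose
= 2·130 + 27.8
= 260 + 27.8
= 287.8 mOsm/kg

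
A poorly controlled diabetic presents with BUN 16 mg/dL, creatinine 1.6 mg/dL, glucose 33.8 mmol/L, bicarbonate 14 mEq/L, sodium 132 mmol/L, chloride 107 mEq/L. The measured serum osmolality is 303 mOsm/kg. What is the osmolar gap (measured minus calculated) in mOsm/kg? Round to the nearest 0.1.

-0.5 mOsm/kg

Calculated osmolality = 2·Na + glucose + BUN/2.8
= 2·132 + 33.8 + 16/2.8
= 264 + 33.80 + 5.71
= 303.51 mOsm/kg ≈ 303.5 mOsm/kg
Osmolar gap = measured − calculated = 303 − 303.5 = -0.5 mOsm/kg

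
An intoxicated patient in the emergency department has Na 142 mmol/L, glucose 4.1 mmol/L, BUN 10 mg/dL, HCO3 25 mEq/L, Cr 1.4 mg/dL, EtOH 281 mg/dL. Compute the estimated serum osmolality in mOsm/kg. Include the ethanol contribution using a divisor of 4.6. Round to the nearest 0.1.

352.8 mOsm/kg

Calculated osmolality = 2·Na + glucose + BUN/2.8 + ethanol/4.6
= 2·142 + 4.1 + 10/2.8 + 281/4.6
= 284 + 4.10 + 3.57 + 61.09
= 352.76 mOsm/kg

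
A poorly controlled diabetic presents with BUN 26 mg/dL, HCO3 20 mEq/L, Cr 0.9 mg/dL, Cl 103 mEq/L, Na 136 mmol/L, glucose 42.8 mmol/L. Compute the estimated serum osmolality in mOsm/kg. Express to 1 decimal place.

Calculated osmolality = 2·Na + glucose + BUN/2.8
= 2·136 + 42.8 + 26/2.8
= 272 + 42.80 + 9.29
= 324.09 mOsm/kg

324.1 mOsm/kg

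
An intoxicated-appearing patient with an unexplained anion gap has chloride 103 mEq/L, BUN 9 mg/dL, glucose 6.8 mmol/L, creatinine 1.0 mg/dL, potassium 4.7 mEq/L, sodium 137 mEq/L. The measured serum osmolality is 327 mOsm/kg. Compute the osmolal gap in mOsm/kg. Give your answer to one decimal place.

43.0 mOsm/kg

Calculated osmolality = 2·Na + glucose + BUN/2.8
= 2·137 + 6.8 + 9/2.8
= 274 + 6.80 + 3.21
= 284.01 mOsm/kg ≈ 284.0 mOsm/kg
Osmolar gap = measured − calculated = 327 − 284.0 = 43.0 mOsm/kg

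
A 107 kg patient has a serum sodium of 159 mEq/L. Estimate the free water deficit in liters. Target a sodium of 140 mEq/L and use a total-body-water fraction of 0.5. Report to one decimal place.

7.3 L

TBW = 0.5 · 107 = 53.5 L
Free water deficit = TBW · (Na/140 − 1)
= 53.5 · (159/140 − 1)
= 53.5 · 0.1357
= 7.26 L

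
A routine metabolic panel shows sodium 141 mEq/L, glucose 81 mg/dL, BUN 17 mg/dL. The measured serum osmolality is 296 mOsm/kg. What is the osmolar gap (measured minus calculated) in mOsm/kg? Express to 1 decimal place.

3.4 mOsm/kg

Calculated osmolality = 2·Na + glucose/18 + BUN/2.8
= 2·141 + 81/18 + 17/2.8
= 282 + 4.50 + 6.07
= 292.57 mOsm/kg ≈ 292.6 mOsm/kg
Osmolar gap = measured − calculated = 296 − 292.6 = 3.4 mOsm/kg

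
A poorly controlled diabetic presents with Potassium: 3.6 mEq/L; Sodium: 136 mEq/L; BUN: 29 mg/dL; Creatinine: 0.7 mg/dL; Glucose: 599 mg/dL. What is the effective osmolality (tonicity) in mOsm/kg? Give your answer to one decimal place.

Effective osmolality excludes urea (freely permeant across cell membranes):
2·Na + glucose/18
= 2·136 + 599/18
= 272 + 33.28
= 305.28 mOsm/kg

305.3 mOsm/kg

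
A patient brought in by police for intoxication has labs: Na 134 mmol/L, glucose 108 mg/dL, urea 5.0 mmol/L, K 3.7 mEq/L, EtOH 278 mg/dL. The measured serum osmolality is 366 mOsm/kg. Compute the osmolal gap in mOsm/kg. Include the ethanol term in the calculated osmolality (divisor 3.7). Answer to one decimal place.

11.9 mOsm/kg

Calculated osmolality = 2·Na + glucose/18 + urea + ethanol/3.7
= 2·134 + 108/18 + 5 + 278/3.7
= 268 + 6 + 5 + 75.14
= 354.14 mOsm/kg ≈ 354.1 mOsm/kg
Osmolar gap = measured − calculated = 366 − 354.1 = 11.9 mOsm/kg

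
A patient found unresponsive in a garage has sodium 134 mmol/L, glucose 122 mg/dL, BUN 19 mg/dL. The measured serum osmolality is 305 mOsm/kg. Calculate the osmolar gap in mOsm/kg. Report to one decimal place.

23.4 mOsm/kg

Calculated osmolality = 2·Na + glucose/18 + BUN/2.8
= 2·134 + 122/18 + 19/2.8
= 268 + 6.78 + 6.79
= 281.57 mOsm/kg ≈ 281.6 mOsm/kg
Osmolar gap = measured − calculated = 305 − 281.6 = 23.4 mOsm/kg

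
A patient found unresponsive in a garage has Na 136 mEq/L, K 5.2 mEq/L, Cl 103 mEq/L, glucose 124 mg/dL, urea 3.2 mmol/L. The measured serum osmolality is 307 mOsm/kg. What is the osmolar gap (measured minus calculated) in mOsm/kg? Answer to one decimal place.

Calculated osmolality = 2·Na + glucose/18 + urea
= 2·136 + 124/18 + 3.2
= 272 + 6.89 + 3.20
= 282.09 mOsm/kg ≈ 282.1 mOsm/kg
Osmolar gap = measured − calculated = 307 − 282.1 = 24.9 mOsm/kg

24.9 mOsm/kg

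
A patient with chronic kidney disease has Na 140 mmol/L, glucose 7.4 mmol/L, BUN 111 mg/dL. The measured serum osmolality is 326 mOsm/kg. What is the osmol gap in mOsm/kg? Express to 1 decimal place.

Calculated osmolality = 2·Na + glucose + BUN/2.8
= 2·140 + 7.4 + 111/2.8
= 280 + 7.40 + 39.64
= 327.04 mOsm/kg ≈ 327.0 mOsm/kg
Osmolar gap = measured − calculated = 326 − 327.0 = -1.0 mOsm/kg

-1.0 mOsm/kg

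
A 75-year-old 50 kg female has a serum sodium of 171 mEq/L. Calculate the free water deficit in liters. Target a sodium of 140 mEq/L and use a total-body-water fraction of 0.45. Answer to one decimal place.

TBW = 0.45 · 50 = 22.5 L
Free water deficit = TBW · (Na/140 − 1)
= 22.5 · (171/140 − 1)
= 22.5 · 0.2214
= 4.98 L

5.0 L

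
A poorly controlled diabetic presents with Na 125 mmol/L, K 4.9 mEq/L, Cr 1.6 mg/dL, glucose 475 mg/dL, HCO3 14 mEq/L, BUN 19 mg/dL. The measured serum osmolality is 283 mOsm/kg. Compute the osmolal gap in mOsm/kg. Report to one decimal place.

-0.2 mOsm/kg

Calculated osmolality = 2·Na + glucose/18 + BUN/2.8
= 2·125 + 475/18 + 19/2.8
= 250 + 26.39 + 6.79
= 283.18 mOsm/kg ≈ 283.2 mOsm/kg
Osmolar gap = measured − calculated = 283 − 283.2 = -0.2 mOsm/kg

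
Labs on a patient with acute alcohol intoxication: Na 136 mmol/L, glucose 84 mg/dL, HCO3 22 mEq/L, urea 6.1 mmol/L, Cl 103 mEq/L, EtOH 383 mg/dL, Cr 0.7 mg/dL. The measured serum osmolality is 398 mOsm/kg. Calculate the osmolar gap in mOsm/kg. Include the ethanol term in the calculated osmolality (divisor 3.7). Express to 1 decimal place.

11.7 mOsm/kg

Calculated osmolality = 2·Na + glucose/18 + urea + ethanol/3.7
= 2·136 + 84/18 + 6.1 + 383/3.7
= 272 + 4.67 + 6.10 + 103.51
= 386.28 mOsm/kg ≈ 386.3 mOsm/kg
Osmolar gap = measured − calculated = 398 − 386.3 = 11.7 mOsm/kg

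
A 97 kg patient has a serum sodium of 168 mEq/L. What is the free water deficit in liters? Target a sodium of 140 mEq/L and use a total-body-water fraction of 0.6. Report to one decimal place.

TBW = 0.6 · 97 = 58.2 L
Free water deficit = TBW · (Na/140 − 1)
= 58.2 · (168/140 − 1)
= 58.2 · 0.2
= 11.64 L

11.6 L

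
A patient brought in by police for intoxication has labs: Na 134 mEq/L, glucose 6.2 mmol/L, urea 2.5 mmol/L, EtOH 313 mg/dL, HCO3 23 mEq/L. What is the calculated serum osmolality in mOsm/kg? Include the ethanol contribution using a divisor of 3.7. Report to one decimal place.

361.3 mOsm/kg

Calculated osmolality = 2·Na + glucose + urea + ethanol/3.7
= 2·134 + 6.2 + 2.5 + 313/3.7
= 268 + 6.20 + 2.50 + 84.59
= 361.29 mOsm/kg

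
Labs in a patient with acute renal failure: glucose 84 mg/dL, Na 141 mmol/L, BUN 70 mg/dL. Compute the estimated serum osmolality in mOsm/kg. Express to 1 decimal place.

311.7 mOsm/kg

Calculated osmolality = 2·Na + glucose/18 + BUN/2.8
= 2·141 + 84/18 + 70/2.8
= 282 + 4.67 + 25
= 311.67 mOsm/kg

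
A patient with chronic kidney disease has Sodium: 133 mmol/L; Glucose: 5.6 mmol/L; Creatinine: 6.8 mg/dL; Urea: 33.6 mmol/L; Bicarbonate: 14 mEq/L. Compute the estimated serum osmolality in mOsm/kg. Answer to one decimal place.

Calculated osmolality = 2·Na + glucose + urea
= 2·133 + 5.6 + 33.6
= 266 + 5.60 + 33.60
= 305.2 mOsm/kg

305.2 mOsm/kg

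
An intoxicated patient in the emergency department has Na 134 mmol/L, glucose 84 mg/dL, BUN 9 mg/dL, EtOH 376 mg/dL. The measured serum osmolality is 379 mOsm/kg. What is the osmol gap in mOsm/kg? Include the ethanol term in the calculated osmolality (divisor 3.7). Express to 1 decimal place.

1.5 mOsm/kg

Calculated osmolality = 2·Na + glucose/18 + BUN/2.8 + ethanol/3.7
= 2·134 + 84/18 + 9/2.8 + 376/3.7
= 268 + 4.67 + 3.21 + 101.62
= 377.5 mOsm/kg ≈ 377.5 mOsm/kg
Osmolar gap = measured − calculated = 379 − 377.5 = 1.5 mOsm/kg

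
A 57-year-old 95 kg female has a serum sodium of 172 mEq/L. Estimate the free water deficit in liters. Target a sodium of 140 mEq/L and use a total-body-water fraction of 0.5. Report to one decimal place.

TBW = 0.5 · 95 = 47.5 L
Free water deficit = TBW · (Na/140 − 1)
= 47.5 · (172/140 − 1)
= 47.5 · 0.2286
= 10.86 L

10.9 L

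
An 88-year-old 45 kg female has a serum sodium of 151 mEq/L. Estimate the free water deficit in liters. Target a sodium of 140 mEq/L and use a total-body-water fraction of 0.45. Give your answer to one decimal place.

TBW = 0.45 · 45 = 20.25 L
Free water deficit = TBW · (Na/140 − 1)
= 20.25 · (151/140 − 1)
= 20.25 · 0.0786
= 1.59 L

1.6 L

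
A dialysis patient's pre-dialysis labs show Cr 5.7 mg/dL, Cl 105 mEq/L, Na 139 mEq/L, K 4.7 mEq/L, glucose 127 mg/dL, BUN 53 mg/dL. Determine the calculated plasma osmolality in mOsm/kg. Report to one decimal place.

Calculated osmolality = 2·Na + glucose/18 + BUN/2.8
= 2·139 + 127/18 + 53/2.8
= 278 + 7.06 + 18.93
= 303.99 mOsm/kg

304.0 mOsm/kg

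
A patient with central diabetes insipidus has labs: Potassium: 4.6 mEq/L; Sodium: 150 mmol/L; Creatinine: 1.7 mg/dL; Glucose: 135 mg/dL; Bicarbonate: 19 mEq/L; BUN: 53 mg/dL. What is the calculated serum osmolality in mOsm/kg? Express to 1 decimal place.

Calculated osmolality = 2·Na + glucose/18 + BUN/2.8
= 2·150 + 135/18 + 53/2.8
= 300 + 7.50 + 18.93
= 326.43 mOsm/kg

326.4 mOsm/kg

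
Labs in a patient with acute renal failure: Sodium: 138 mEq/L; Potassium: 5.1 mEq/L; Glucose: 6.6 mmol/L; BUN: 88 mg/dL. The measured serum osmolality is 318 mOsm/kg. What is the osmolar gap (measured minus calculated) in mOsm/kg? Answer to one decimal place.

4.0 mOsm/kg

Calculated osmolality = 2·Na + glucose + BUN/2.8
= 2·138 + 6.6 + 88/2.8
= 276 + 6.60 + 31.43
= 314.03 mOsm/kg ≈ 314.0 mOsm/kg
Osmolar gap = measured − calculated = 318 − 314.0 = 4.0 mOsm/kg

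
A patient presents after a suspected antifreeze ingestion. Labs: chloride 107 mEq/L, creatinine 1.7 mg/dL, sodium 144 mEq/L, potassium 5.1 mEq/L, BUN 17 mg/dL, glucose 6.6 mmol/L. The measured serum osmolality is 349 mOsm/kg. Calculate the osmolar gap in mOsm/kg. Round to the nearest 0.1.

48.3 mOsm/kg

Calculated osmolality = 2·Na + glucose + BUN/2.8
= 2·144 + 6.6 + 17/2.8
= 288 + 6.60 + 6.07
= 300.67 mOsm/kg ≈ 300.7 mOsm/kg
Osmolar gap = measured − calculated = 349 − 300.7 = 48.3 mOsm/kg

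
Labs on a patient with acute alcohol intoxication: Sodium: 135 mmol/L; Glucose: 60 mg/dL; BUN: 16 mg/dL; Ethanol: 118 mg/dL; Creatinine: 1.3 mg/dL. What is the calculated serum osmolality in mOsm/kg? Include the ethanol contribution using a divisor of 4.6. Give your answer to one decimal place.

Calculated osmolality = 2·Na + glucose/18 + BUN/2.8 + ethanol/4.6
= 2·135 + 60/18 + 16/2.8 + 118/4.6
= 270 + 3.33 + 5.71 + 25.65
= 304.69 mOsm/kg

304.7 mOsm/kg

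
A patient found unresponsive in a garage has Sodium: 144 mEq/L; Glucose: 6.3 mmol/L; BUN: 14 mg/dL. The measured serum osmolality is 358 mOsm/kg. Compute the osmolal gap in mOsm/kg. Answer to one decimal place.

58.7 mOsm/kg

Calculated osmolality = 2·Na + glucose + BUN/2.8
= 2·144 + 6.3 + 14/2.8
= 288 + 6.30 + 5
= 299.3 mOsm/kg ≈ 299.3 mOsm/kg
Osmolar gap = measured − calculated = 358 − 299.3 = 58.7 mOsm/kg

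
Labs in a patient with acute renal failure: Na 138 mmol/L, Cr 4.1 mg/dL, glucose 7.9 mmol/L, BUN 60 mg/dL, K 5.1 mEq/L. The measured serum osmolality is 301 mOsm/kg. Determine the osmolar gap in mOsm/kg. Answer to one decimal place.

-4.3 mOsm/kg

Calculated osmolality = 2·Na + glucose + BUN/2.8
= 2·138 + 7.9 + 60/2.8
= 276 + 7.90 + 21.43
= 305.33 mOsm/kg ≈ 305.3 mOsm/kg
Osmolar gap = measured − calculated = 301 − 305.3 = -4.3 mOsm/kg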